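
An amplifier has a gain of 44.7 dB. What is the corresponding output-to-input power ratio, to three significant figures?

Power ratio = 10^(dB/10).
10^(44.7/10) = 10^(4.470) = 29500.

29500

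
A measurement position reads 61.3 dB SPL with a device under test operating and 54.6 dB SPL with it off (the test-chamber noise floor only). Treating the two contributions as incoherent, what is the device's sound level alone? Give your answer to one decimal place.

60.3 dB SPL

Remove the background by subtracting linear intensities:
L_src = 10·log₁₀(10^(61.3/10) − 10^(54.6/10)) = 10·log₁₀(1061000) = 60.3 dB SPL.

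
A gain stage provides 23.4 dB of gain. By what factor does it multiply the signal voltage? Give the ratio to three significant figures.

14.8

Voltage ratio = 10^(dB/20).
10^(23.4/20) = 10^(1.170) = 14.8.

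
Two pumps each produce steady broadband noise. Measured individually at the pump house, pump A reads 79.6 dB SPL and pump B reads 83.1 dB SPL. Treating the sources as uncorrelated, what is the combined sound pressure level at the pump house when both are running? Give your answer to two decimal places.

84.70 dB SPL

Uncorrelated sources add in intensity (power), not in dB.
L_total = 10·log₁₀(10^(79.6/10) + 10^(83.1/10)) = 10·log₁₀(295400000) = 84.70 dB SPL.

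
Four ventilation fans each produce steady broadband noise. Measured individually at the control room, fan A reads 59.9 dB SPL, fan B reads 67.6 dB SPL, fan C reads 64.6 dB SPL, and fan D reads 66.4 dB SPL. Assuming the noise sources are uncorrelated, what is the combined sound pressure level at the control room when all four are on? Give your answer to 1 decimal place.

71.5 dB SPL

Add the sources as powers (linear), then convert back to dB:
L_total = 10·log₁₀(10^(59.9/10) + 10^(67.6/10) + 10^(64.6/10) + 10^(66.4/10)) = 10·log₁₀(13980000) = 71.5 dB SPL.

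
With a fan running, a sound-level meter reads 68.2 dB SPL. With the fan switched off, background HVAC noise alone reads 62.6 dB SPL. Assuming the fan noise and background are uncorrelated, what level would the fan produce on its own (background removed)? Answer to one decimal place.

Remove the background by subtracting linear intensities:
L_src = 10·log₁₀(10^(68.2/10) − 10^(62.6/10)) = 10·log₁₀(4787000) = 66.8 dB SPL.

66.8 dB SPL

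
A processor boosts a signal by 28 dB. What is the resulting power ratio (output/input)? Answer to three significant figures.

631

Power ratio = 10^(dB/10).
10^(28/10) = 10^(2.800) = 631.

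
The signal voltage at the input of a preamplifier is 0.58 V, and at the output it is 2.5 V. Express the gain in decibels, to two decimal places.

12.69 dB

For a voltage ratio, dB = 20·log₁₀(V₂/V₁).
20·log₁₀(2.5/0.58) = 20·log₁₀(4.310) = 12.69 dB.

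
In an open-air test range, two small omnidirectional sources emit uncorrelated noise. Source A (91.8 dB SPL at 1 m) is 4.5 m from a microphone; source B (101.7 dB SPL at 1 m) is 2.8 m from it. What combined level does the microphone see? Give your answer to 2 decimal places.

At the listener: L_A = 91.8 − 20·log₁₀(4.5) = 78.736 dB; L_B = 101.7 − 20·log₁₀(2.8) = 92.757 dB.
Combined: 10·log₁₀(10^(78.736/10)+10^(92.757/10)) = 92.93 dB SPL.

92.93 dB SPL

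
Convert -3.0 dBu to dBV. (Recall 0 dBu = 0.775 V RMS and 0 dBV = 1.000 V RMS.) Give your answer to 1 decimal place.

The offset between the scales is 20·log₁₀(0.775/1.000) = −2.214 dB.
So dBV = -3.0 − 2.214 = -5.2 dBV.

-5.2 dBV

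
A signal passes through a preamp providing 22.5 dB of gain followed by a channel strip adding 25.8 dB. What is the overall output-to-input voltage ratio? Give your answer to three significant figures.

260

Net gain = 22.5 + 25.8 = 48.3 dB.
Voltage ratio = 10^(48.3/20) = 260.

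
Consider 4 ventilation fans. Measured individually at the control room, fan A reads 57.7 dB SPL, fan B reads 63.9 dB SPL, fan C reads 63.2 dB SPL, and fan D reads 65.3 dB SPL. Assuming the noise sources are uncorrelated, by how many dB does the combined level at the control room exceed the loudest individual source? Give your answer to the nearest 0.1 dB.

4.0 dB

Incoherent sources sum as intensities:
L_total = 10·log₁₀(10^(57.7/10) + 10^(63.9/10) + 10^(63.2/10) + 10^(65.3/10)) = 69.31 dB SPL.
Excess over the loudest (65.3 dB): 69.31 − 65.3 = 4.0 dB.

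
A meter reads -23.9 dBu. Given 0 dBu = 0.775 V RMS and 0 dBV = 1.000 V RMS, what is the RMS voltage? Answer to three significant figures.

V = 0.775 V × 10^(-23.9/20).
= 0.775 × 0.06383 = 0.0495 V.

0.0495 V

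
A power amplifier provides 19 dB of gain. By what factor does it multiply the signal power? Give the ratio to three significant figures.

79.4

Power ratio = 10^(dB/10).
10^(19/10) = 10^(1.900) = 79.4.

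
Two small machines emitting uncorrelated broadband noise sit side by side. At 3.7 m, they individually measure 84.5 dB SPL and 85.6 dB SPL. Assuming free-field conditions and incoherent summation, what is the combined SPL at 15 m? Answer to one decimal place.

Combined at 3.7 m: 10·log₁₀(10^(84.5/10)+10^(85.6/10)) = 88.10 dB SPL.
Then apply −20·log₁₀(15/3.7) = -12.16 dB → 75.9 dB SPL.

75.9 dB SPL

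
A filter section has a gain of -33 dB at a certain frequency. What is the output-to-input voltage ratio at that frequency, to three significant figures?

Voltage ratio = 10^(dB/20).
10^(-33/20) = 10^(-1.650) = 0.0224.

0.0224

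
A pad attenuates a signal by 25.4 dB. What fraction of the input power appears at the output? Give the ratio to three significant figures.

Power ratio = 10^(dB/10).
10^(-25.4/10) = 10^(-2.540) = 0.00288.

0.00288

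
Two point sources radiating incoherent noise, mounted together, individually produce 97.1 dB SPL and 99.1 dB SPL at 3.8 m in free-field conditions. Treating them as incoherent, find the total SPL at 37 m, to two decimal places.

81.46 dB SPL

Combined at 3.8 m: 10·log₁₀(10^(97.1/10)+10^(99.1/10)) = 101.224 dB SPL.
Then apply −20·log₁₀(37/3.8) = -19.768 dB → 81.46 dB SPL.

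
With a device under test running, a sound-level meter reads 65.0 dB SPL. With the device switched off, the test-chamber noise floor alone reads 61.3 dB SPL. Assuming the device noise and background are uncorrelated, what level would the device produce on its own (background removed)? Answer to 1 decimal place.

62.6 dB SPL

Background correction is a power subtraction:
L_src = 10·log₁₀(10^(65.0/10) − 10^(61.3/10)) = 10·log₁₀(1813000) = 62.6 dB SPL.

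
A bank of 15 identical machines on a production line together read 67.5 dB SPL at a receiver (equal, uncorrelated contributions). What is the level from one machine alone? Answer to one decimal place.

55.7 dB SPL

15 equal incoherent sources add 10·log₁₀(15) = 11.76 dB over one source.
L_one = 67.5 − 11.76 = 55.7 dB SPL.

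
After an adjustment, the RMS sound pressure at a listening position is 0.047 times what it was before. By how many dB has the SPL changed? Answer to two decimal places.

SPL change from a pressure ratio uses the 20·log₁₀ form:
20·log₁₀(0.047) = -26.56 dB.

-26.56 dB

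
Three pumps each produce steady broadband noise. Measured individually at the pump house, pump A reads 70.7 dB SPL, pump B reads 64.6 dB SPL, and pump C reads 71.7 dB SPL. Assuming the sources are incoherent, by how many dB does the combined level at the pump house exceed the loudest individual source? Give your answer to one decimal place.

3.0 dB

Add the sources as powers (linear), then convert back to dB:
L_total = 10·log₁₀(10^(70.7/10) + 10^(64.6/10) + 10^(71.7/10)) = 74.69 dB SPL.
Excess over the loudest (71.7 dB): 74.69 − 71.7 = 3.0 dB.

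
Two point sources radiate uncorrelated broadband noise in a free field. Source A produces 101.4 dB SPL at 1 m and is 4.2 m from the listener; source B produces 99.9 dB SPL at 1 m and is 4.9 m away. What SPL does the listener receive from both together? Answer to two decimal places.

90.75 dB SPL

At the listener: L_A = 101.4 − 20·log₁₀(4.2) = 88.935 dB; L_B = 99.9 − 20·log₁₀(4.9) = 86.096 dB.
Combined: 10·log₁₀(10^(88.935/10)+10^(86.096/10)) = 90.75 dB SPL.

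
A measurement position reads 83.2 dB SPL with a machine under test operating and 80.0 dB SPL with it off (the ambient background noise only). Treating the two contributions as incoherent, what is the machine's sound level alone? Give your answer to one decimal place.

Remove the background by subtracting linear intensities:
L_src = 10·log₁₀(10^(83.2/10) − 10^(80.0/10)) = 10·log₁₀(108900000) = 80.4 dB SPL.

80.4 dB SPL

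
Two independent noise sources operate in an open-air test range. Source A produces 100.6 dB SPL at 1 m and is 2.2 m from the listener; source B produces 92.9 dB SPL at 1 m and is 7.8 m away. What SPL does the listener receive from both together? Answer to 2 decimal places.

93.81 dB SPL

At the listener: L_A = 100.6 − 20·log₁₀(2.2) = 93.752 dB; L_B = 92.9 − 20·log₁₀(7.8) = 75.058 dB.
Combined: 10·log₁₀(10^(93.752/10)+10^(75.058/10)) = 93.81 dB SPL.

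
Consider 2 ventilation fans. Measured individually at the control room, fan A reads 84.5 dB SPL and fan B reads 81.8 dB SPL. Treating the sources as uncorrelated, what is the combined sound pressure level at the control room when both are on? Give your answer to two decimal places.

86.37 dB SPL

Add the sources as powers (linear), then convert back to dB:
L_total = 10·log₁₀(10^(84.5/10) + 10^(81.8/10)) = 10·log₁₀(433200000) = 86.37 dB SPL.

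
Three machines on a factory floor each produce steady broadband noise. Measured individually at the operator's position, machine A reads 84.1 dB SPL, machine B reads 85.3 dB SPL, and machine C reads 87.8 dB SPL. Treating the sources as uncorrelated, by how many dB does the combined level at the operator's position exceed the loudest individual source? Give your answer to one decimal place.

3.0 dB

Incoherent sources sum as intensities:
L_total = 10·log₁₀(10^(84.1/10) + 10^(85.3/10) + 10^(87.8/10)) = 90.79 dB SPL.
Excess over the loudest (87.8 dB): 90.79 − 87.8 = 3.0 dB.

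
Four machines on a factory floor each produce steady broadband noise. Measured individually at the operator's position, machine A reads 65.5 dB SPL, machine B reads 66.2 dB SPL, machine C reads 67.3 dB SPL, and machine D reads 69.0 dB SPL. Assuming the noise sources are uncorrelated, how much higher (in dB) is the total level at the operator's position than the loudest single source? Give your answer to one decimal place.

4.2 dB

Add the sources as powers (linear), then convert back to dB:
L_total = 10·log₁₀(10^(65.5/10) + 10^(66.2/10) + 10^(67.3/10) + 10^(69.0/10)) = 73.23 dB SPL.
Excess over the loudest (69.0 dB): 73.23 − 69.0 = 4.2 dB.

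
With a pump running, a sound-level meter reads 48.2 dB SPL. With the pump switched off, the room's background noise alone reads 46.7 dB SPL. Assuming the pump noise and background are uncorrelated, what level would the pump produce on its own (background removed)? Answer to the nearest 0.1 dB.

Background correction is a power subtraction:
L_src = 10·log₁₀(10^(48.2/10) − 10^(46.7/10)) = 10·log₁₀(19300) = 42.9 dB SPL.

42.9 dB SPL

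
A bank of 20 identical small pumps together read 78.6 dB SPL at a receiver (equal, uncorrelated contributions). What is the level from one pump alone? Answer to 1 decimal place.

20 equal incoherent sources add 10·log₁₀(20) = 13.01 dB over one source.
L_one = 78.6 − 13.01 = 65.6 dB SPL.

65.6 dB SPL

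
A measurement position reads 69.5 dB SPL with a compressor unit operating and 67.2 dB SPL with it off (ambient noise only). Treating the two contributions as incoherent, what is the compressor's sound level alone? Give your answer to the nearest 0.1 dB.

65.6 dB SPL

Subtract intensities: L_src = 10·log₁₀(10^(L_total/10) − 10^(L_bg/10)).
L_src = 10·log₁₀(10^(69.5/10) − 10^(67.2/10)) = 10·log₁₀(3664000) = 65.6 dB SPL.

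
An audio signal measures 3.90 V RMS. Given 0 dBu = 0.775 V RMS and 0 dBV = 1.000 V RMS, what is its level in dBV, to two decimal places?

dBV = 20·log₁₀(V / 1.000 V).
20·log₁₀(3.90/1.000) = +11.82 dBV.

+11.82 dBV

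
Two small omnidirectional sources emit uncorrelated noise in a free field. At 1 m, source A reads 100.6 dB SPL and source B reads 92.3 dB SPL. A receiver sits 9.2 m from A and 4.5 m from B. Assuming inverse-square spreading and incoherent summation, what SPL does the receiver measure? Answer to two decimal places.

83.41 dB SPL

At the listener: L_A = 100.6 − 20·log₁₀(9.2) = 81.324 dB; L_B = 92.3 − 20·log₁₀(4.5) = 79.236 dB.
Combined: 10·log₁₀(10^(81.324/10)+10^(79.236/10)) = 83.41 dB SPL.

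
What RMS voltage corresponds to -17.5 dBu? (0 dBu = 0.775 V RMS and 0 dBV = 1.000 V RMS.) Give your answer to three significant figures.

V = 0.775 V × 10^(-17.5/20).
= 0.775 × 0.1334 = 0.103 V.

0.103 V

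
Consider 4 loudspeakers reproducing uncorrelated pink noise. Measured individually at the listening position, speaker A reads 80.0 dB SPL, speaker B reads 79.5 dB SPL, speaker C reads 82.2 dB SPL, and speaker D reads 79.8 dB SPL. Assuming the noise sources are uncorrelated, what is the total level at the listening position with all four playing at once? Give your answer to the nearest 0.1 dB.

Add the sources as powers (linear), then convert back to dB:
L_total = 10·log₁₀(10^(80.0/10) + 10^(79.5/10) + 10^(82.2/10) + 10^(79.8/10)) = 10·log₁₀(450600000) = 86.5 dB SPL.

86.5 dB SPL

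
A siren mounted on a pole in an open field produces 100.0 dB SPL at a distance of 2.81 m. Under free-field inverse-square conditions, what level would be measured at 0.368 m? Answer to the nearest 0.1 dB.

117.7 dB SPL

For a point source in a free field, ΔL = −20·log₁₀(d₂/d₁).
ΔL = −20·log₁₀(0.368/2.81) = 17.66 dB, so L₂ = 100.0 + (17.66) = 117.7 dB SPL.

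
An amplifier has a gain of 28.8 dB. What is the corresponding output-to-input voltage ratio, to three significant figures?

27.5

Voltage ratio = 10^(dB/20).
10^(28.8/20) = 10^(1.440) = 27.5.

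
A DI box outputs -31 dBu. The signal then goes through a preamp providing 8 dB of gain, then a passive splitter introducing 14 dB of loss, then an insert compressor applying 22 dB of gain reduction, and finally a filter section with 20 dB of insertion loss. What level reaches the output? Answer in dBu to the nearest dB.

-79 dBu

Cascaded gains and losses add directly in dB.
-31 + 8 − 14 − 22 − 20 = -79 dBu.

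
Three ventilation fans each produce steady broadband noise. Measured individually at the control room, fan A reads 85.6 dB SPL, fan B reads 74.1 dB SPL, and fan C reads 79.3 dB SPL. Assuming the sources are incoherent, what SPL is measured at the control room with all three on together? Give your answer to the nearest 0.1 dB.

Incoherent sources sum as intensities:
L_total = 10·log₁₀(10^(85.6/10) + 10^(74.1/10) + 10^(79.3/10)) = 10·log₁₀(473900000) = 86.8 dB SPL.

86.8 dB SPL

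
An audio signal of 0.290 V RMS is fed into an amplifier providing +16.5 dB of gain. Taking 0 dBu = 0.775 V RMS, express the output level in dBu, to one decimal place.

+8.0 dBu

Input level: 20·log₁₀(0.290/0.775) = -8.54 dBu.
Output: -8.54 + 16.5 = +8.0 dBu.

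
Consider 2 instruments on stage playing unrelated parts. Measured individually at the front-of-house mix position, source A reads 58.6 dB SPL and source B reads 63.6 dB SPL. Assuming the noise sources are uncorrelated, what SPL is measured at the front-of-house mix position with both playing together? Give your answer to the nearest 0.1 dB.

64.8 dB SPL

Uncorrelated sources add in intensity (power), not in dB.
L_total = 10·log₁₀(10^(58.6/10) + 10^(63.6/10)) = 10·log₁₀(3015000) = 64.8 dB SPL.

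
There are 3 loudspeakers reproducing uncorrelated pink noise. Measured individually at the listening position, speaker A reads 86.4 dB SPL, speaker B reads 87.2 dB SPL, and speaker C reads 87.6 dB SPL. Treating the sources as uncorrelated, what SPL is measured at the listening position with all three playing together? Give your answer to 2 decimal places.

Add the sources as powers (linear), then convert back to dB:
L_total = 10·log₁₀(10^(86.4/10) + 10^(87.2/10) + 10^(87.6/10)) = 10·log₁₀(1537000000) = 91.87 dB SPL.

91.87 dB SPL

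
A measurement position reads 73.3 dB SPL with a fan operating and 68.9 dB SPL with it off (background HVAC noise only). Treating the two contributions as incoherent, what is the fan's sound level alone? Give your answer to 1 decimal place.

71.3 dB SPL

Subtract intensities: L_src = 10·log₁₀(10^(L_total/10) − 10^(L_bg/10)).
L_src = 10·log₁₀(10^(73.3/10) − 10^(68.9/10)) = 10·log₁₀(13620000) = 71.3 dB SPL.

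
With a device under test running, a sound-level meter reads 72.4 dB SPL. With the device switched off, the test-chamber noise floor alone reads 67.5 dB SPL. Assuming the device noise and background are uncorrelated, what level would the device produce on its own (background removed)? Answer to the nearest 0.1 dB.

70.7 dB SPL

Subtract intensities: L_src = 10·log₁₀(10^(L_total/10) − 10^(L_bg/10)).
L_src = 10·log₁₀(10^(72.4/10) − 10^(67.5/10)) = 10·log₁₀(11750000) = 70.7 dB SPL.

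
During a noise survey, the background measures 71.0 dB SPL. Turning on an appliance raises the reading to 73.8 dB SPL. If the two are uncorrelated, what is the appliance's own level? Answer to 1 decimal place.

Remove the background by subtracting linear intensities:
L_src = 10·log₁₀(10^(73.8/10) − 10^(71.0/10)) = 10·log₁₀(11400000) = 70.6 dB SPL.

70.6 dB SPL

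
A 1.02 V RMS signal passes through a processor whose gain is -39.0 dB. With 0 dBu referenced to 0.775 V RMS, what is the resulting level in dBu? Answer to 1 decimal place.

Input level: 20·log₁₀(1.02/0.775) = 2.39 dBu.
Output: 2.39 − 39.0 = -36.6 dBu.

-36.6 dBu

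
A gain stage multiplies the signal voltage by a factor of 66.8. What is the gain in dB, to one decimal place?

36.5 dB

Voltage is an amplitude quantity, so gain = 20·log₁₀(V_out/V_in).
20·log₁₀(66.8) = 36.5 dB.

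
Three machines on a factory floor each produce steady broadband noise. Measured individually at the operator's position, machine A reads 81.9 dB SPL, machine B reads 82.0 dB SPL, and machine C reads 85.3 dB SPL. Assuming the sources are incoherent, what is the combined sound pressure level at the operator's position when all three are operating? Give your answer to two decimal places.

Incoherent sources sum as intensities:
L_total = 10·log₁₀(10^(81.9/10) + 10^(82.0/10) + 10^(85.3/10)) = 10·log₁₀(652200000) = 88.14 dB SPL.

88.14 dB SPL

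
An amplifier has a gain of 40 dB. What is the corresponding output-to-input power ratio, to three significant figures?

10000

Power ratio = 10^(dB/10).
10^(40/10) = 10^(4.000) = 10000.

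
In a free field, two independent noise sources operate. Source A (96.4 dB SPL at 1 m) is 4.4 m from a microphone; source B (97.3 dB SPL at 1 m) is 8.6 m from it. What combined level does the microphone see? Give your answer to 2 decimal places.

84.74 dB SPL

At the listener: L_A = 96.4 − 20·log₁₀(4.4) = 83.531 dB; L_B = 97.3 − 20·log₁₀(8.6) = 78.610 dB.
Combined: 10·log₁₀(10^(83.531/10)+10^(78.610/10)) = 84.74 dB SPL.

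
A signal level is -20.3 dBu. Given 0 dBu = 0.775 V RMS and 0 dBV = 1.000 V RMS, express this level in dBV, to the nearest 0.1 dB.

-22.5 dBV

The offset between the scales is 20·log₁₀(0.775/1.000) = −2.214 dB.
So dBV = -20.3 − 2.214 = -22.5 dBV.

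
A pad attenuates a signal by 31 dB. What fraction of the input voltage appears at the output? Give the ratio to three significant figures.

0.0282

Voltage ratio = 10^(dB/20).
10^(-31/20) = 10^(-1.550) = 0.0282.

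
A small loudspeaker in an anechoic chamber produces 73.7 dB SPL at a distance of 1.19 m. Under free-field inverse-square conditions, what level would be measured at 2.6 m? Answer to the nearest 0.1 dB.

66.9 dB SPL

Free-field point source: level drops by 20·log₁₀ of the distance ratio.
ΔL = −20·log₁₀(2.6/1.19) = -6.79 dB, so L₂ = 73.7 + (-6.79) = 66.9 dB SPL.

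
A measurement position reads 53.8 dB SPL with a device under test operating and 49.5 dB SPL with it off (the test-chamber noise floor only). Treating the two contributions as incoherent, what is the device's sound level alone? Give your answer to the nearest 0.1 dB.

Background correction is a power subtraction:
L_src = 10·log₁₀(10^(53.8/10) − 10^(49.5/10)) = 10·log₁₀(150800) = 51.8 dB SPL.

51.8 dB SPL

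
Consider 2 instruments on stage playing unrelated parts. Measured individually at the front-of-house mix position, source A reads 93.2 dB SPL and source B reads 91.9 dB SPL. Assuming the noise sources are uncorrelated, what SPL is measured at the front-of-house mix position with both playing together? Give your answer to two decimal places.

95.61 dB SPL

Uncorrelated sources add in intensity (power), not in dB.
L_total = 10·log₁₀(10^(93.2/10) + 10^(91.9/10)) = 10·log₁₀(3638000000) = 95.61 dB SPL.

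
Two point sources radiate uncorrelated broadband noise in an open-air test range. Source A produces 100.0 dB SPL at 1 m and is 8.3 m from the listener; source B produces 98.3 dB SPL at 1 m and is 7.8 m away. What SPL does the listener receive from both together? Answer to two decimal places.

84.09 dB SPL

At the listener: L_A = 100.0 − 20·log₁₀(8.3) = 81.618 dB; L_B = 98.3 − 20·log₁₀(7.8) = 80.458 dB.
Combined: 10·log₁₀(10^(81.618/10)+10^(80.458/10)) = 84.09 dB SPL.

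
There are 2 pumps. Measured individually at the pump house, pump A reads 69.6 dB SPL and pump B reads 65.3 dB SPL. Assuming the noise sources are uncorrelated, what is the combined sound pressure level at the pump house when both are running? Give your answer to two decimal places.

70.97 dB SPL

Incoherent sources sum as intensities:
L_total = 10·log₁₀(10^(69.6/10) + 10^(65.3/10)) = 10·log₁₀(12510000) = 70.97 dB SPL.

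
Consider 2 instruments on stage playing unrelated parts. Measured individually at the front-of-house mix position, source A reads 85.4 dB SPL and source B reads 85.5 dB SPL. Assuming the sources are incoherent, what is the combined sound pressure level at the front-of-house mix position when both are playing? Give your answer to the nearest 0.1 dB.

88.5 dB SPL

Incoherent sources sum as intensities:
L_total = 10·log₁₀(10^(85.4/10) + 10^(85.5/10)) = 10·log₁₀(701600000) = 88.5 dB SPL.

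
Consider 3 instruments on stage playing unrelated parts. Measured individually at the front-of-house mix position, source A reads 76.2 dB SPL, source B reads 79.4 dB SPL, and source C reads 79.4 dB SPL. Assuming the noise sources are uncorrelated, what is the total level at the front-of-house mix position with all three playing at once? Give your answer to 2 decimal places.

83.34 dB SPL

Add the sources as powers (linear), then convert back to dB:
L_total = 10·log₁₀(10^(76.2/10) + 10^(79.4/10) + 10^(79.4/10)) = 10·log₁₀(215900000) = 83.34 dB SPL.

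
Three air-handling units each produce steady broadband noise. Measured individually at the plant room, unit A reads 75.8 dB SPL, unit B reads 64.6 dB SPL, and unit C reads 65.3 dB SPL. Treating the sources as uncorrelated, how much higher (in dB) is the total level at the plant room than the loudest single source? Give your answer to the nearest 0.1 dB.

Uncorrelated sources add in intensity (power), not in dB.
L_total = 10·log₁₀(10^(75.8/10) + 10^(64.6/10) + 10^(65.3/10)) = 76.46 dB SPL.
Excess over the loudest (75.8 dB): 76.46 − 75.8 = 0.7 dB.

0.7 dB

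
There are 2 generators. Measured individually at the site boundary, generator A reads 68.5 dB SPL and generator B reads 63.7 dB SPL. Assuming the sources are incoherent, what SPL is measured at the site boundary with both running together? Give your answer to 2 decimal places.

Add the sources as powers (linear), then convert back to dB:
L_total = 10·log₁₀(10^(68.5/10) + 10^(63.7/10)) = 10·log₁₀(9424000) = 69.74 dB SPL.

69.74 dB SPL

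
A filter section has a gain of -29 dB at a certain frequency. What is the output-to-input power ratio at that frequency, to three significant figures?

Power ratio = 10^(dB/10).
10^(-29/10) = 10^(-2.900) = 0.00126.

0.00126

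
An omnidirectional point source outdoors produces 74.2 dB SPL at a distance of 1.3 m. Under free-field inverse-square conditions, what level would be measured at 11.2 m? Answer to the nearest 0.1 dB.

55.5 dB SPL

For a point source in a free field, ΔL = −20·log₁₀(d₂/d₁).
ΔL = −20·log₁₀(11.2/1.3) = -18.71 dB, so L₂ = 74.2 + (-18.71) = 55.5 dB SPL.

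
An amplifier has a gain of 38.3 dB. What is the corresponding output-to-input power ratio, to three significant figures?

6760

Power ratio = 10^(dB/10).
10^(38.3/10) = 10^(3.830) = 6760.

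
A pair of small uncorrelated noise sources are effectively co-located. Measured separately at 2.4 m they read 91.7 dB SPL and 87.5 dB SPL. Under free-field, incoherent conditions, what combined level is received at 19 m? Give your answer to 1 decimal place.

75.1 dB SPL

Combined at 2.4 m: 10·log₁₀(10^(91.7/10)+10^(87.5/10)) = 93.10 dB SPL.
Then apply −20·log₁₀(19/2.4) = -17.97 dB → 75.1 dB SPL.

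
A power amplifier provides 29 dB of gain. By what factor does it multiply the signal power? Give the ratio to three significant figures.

Power ratio = 10^(dB/10).
10^(29/10) = 10^(2.900) = 794.

794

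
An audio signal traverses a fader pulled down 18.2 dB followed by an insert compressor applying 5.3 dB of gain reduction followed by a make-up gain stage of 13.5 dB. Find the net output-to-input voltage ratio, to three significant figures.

Net gain = (−18.2) + (−5.3) + 13.5 = -10.0 dB.
Voltage ratio = 10^(-10.0/20) = 0.316.

0.316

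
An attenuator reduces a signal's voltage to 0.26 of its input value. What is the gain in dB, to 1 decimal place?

-11.7 dB

Voltage is an amplitude quantity, so gain = 20·log₁₀(V_out/V_in).
20·log₁₀(0.26) = -11.7 dB.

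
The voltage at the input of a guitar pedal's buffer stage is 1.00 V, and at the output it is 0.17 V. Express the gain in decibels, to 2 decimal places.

Voltage is an amplitude quantity, so gain = 20·log₁₀(V_out/V_in).
20·log₁₀(0.17/1.00) = 20·log₁₀(0.1700) = -15.39 dB.

-15.39 dB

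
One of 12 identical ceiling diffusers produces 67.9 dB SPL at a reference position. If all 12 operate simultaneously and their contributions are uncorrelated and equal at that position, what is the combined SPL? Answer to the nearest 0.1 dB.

78.7 dB SPL

12 equal incoherent sources raise the level by 10·log₁₀(12) = 10.79 dB.
L_total = 67.9 + 10.79 = 78.7 dB SPL.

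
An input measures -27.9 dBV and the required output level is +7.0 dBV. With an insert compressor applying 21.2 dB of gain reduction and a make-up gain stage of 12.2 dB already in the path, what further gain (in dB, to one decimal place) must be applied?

The required make-up gain is the shortfall in the dB sum.
G = +7.0 − (-27.9) + 21.2 − 12.2 = 43.9 dB.

43.9 dB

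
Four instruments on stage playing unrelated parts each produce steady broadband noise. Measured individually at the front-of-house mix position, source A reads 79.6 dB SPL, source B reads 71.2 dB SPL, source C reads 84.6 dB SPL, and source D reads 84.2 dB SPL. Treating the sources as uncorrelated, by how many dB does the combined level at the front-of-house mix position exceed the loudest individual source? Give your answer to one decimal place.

Incoherent sources sum as intensities:
L_total = 10·log₁₀(10^(79.6/10) + 10^(71.2/10) + 10^(84.6/10) + 10^(84.2/10)) = 88.17 dB SPL.
Excess over the loudest (84.6 dB): 88.17 − 84.6 = 3.6 dB.

3.6 dB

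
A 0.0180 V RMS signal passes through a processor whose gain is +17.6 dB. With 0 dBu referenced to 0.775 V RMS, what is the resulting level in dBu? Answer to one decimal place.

-15.1 dBu

Input level: 20·log₁₀(0.0180/0.775) = -32.68 dBu.
Output: -32.68 + 17.6 = -15.1 dBu.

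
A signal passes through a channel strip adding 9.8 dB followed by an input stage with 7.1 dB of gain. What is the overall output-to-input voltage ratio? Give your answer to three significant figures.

7.00

Net gain = 9.8 + 7.1 = 16.9 dB.
Voltage ratio = 10^(16.9/20) = 7.00.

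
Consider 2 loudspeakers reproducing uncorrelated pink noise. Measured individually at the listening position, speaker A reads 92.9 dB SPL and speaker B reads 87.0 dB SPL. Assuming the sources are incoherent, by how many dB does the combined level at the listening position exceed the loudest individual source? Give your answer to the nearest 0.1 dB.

Add the sources as powers (linear), then convert back to dB:
L_total = 10·log₁₀(10^(92.9/10) + 10^(87.0/10)) = 93.89 dB SPL.
Excess over the loudest (92.9 dB): 93.89 − 92.9 = 1.0 dB.

1.0 dB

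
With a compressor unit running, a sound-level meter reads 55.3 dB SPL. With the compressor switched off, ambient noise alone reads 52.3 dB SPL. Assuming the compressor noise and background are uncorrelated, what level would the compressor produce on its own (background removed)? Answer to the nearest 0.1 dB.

52.3 dB SPL

Subtract intensities: L_src = 10·log₁₀(10^(L_total/10) − 10^(L_bg/10)).
L_src = 10·log₁₀(10^(55.3/10) − 10^(52.3/10)) = 10·log₁₀(169000) = 52.3 dB SPL.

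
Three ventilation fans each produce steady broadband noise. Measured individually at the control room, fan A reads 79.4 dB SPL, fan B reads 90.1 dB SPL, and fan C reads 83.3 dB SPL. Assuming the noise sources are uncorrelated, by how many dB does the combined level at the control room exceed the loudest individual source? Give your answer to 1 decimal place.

1.1 dB

Incoherent sources sum as intensities:
L_total = 10·log₁₀(10^(79.4/10) + 10^(90.1/10) + 10^(83.3/10)) = 91.22 dB SPL.
Excess over the loudest (90.1 dB): 91.22 − 90.1 = 1.1 dB.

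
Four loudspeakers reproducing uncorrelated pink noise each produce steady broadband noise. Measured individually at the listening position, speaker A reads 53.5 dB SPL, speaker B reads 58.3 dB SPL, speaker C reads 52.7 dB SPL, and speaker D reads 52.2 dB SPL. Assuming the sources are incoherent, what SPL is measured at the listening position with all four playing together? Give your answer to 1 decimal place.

61.0 dB SPL

Incoherent sources sum as intensities:
L_total = 10·log₁₀(10^(53.5/10) + 10^(58.3/10) + 10^(52.7/10) + 10^(52.2/10)) = 10·log₁₀(1252000) = 61.0 dB SPL.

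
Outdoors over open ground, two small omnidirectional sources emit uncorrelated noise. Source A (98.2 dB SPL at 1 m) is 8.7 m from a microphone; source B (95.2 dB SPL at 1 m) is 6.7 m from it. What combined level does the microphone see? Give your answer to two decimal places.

At the listener: L_A = 98.2 − 20·log₁₀(8.7) = 79.410 dB; L_B = 95.2 − 20·log₁₀(6.7) = 78.679 dB.
Combined: 10·log₁₀(10^(79.410/10)+10^(78.679/10)) = 82.07 dB SPL.

82.07 dB SPL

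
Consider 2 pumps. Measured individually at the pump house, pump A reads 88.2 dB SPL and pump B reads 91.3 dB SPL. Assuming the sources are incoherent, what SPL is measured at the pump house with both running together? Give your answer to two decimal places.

93.03 dB SPL

Add the sources as powers (linear), then convert back to dB:
L_total = 10·log₁₀(10^(88.2/10) + 10^(91.3/10)) = 10·log₁₀(2010000000) = 93.03 dB SPL.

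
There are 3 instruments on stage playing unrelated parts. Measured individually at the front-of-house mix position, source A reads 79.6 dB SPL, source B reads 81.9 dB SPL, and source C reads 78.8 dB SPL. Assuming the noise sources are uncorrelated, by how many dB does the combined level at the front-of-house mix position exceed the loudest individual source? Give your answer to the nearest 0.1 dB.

Add the sources as powers (linear), then convert back to dB:
L_total = 10·log₁₀(10^(79.6/10) + 10^(81.9/10) + 10^(78.8/10)) = 85.08 dB SPL.
Excess over the loudest (81.9 dB): 85.08 − 81.9 = 3.2 dB.

3.2 dB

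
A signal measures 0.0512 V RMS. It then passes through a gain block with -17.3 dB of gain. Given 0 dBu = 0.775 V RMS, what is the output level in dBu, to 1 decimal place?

Input level: 20·log₁₀(0.0512/0.775) = -23.60 dBu.
Output: -23.60 − 17.3 = -40.9 dBu.

-40.9 dBu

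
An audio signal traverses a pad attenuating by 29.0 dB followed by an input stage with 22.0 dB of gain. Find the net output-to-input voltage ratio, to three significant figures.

Net gain = (−29.0) + 22.0 = -7.0 dB.
Voltage ratio = 10^(-7.0/20) = 0.447.

0.447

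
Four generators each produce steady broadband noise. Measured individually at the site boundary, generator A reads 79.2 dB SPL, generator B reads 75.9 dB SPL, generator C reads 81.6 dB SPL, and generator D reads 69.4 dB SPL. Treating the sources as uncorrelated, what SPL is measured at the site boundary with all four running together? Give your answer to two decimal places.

Uncorrelated sources add in intensity (power), not in dB.
L_total = 10·log₁₀(10^(79.2/10) + 10^(75.9/10) + 10^(81.6/10) + 10^(69.4/10)) = 10·log₁₀(275300000) = 84.40 dB SPL.

84.40 dB SPL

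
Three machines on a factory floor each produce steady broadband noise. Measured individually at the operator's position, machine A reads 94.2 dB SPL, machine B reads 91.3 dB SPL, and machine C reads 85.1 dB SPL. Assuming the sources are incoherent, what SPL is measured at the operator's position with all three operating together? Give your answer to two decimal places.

Incoherent sources sum as intensities:
L_total = 10·log₁₀(10^(94.2/10) + 10^(91.3/10) + 10^(85.1/10)) = 10·log₁₀(4303000000) = 96.34 dB SPL.

96.34 dB SPL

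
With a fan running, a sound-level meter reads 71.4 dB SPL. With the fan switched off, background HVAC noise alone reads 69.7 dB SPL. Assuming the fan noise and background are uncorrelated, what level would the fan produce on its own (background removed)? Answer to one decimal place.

Subtract intensities: L_src = 10·log₁₀(10^(L_total/10) − 10^(L_bg/10)).
L_src = 10·log₁₀(10^(71.4/10) − 10^(69.7/10)) = 10·log₁₀(4471000) = 66.5 dB SPL.

66.5 dB SPL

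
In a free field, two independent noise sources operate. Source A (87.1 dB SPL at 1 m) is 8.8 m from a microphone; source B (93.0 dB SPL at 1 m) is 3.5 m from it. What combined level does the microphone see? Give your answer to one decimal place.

At the listener: L_A = 87.1 − 20·log₁₀(8.8) = 68.21 dB; L_B = 93.0 − 20·log₁₀(3.5) = 82.12 dB.
Combined: 10·log₁₀(10^(68.21/10)+10^(82.12/10)) = 82.3 dB SPL.

82.3 dB SPL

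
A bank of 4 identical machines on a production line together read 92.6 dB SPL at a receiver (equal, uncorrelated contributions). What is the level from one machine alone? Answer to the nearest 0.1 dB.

86.6 dB SPL

4 equal incoherent sources add 10·log₁₀(4) = 6.02 dB over one source.
L_one = 92.6 − 6.02 = 86.6 dB SPL.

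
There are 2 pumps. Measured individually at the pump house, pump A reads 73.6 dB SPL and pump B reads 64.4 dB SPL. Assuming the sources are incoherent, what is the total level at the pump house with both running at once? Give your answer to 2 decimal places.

Incoherent sources sum as intensities:
L_total = 10·log₁₀(10^(73.6/10) + 10^(64.4/10)) = 10·log₁₀(25660000) = 74.09 dB SPL.

74.09 dB SPL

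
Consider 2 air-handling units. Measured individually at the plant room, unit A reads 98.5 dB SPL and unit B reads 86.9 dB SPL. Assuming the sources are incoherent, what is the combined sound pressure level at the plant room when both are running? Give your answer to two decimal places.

Incoherent sources sum as intensities:
L_total = 10·log₁₀(10^(98.5/10) + 10^(86.9/10)) = 10·log₁₀(7569000000) = 98.79 dB SPL.

98.79 dB SPL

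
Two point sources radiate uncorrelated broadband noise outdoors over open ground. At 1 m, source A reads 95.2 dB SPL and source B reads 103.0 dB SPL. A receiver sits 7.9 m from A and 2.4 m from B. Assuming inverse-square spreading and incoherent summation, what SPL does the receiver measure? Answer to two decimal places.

At the listener: L_A = 95.2 − 20·log₁₀(7.9) = 77.247 dB; L_B = 103.0 − 20·log₁₀(2.4) = 95.396 dB.
Combined: 10·log₁₀(10^(77.247/10)+10^(95.396/10)) = 95.46 dB SPL.

95.46 dB SPL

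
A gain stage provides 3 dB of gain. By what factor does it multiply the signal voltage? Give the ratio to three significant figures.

Voltage ratio = 10^(dB/20).
10^(3/20) = 10^(0.1500) = 1.41.

1.41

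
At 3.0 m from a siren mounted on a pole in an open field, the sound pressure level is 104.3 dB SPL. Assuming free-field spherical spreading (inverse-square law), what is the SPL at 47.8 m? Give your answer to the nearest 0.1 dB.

For a point source in a free field, ΔL = −20·log₁₀(d₂/d₁).
ΔL = −20·log₁₀(47.8/3.0) = -24.05 dB, so L₂ = 104.3 + (-24.05) = 80.3 dB SPL.

80.3 dB SPL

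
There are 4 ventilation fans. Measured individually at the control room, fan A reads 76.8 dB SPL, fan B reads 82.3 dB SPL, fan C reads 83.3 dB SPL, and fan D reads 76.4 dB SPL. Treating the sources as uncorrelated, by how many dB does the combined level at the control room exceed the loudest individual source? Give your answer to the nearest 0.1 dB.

3.5 dB

Incoherent sources sum as intensities:
L_total = 10·log₁₀(10^(76.8/10) + 10^(82.3/10) + 10^(83.3/10) + 10^(76.4/10)) = 86.77 dB SPL.
Excess over the loudest (83.3 dB): 86.77 − 83.3 = 3.5 dB.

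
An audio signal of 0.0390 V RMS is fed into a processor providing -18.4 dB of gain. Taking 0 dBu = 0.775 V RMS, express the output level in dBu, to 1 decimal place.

Input level: 20·log₁₀(0.0390/0.775) = -25.96 dBu.
Output: -25.96 − 18.4 = -44.4 dBu.

-44.4 dBu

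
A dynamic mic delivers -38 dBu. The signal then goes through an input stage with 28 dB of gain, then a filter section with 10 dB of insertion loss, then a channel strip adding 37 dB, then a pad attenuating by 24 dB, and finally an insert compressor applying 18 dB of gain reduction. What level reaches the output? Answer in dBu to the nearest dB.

-25 dBu

In dB, series stages simply add:
-38 + 28 − 10 + 37 − 24 − 18 = -25 dBu.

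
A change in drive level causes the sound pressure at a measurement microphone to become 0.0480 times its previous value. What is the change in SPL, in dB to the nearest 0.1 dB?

-26.4 dB

SPL change from a pressure ratio uses the 20·log₁₀ form:
20·log₁₀(0.0480) = -26.4 dB.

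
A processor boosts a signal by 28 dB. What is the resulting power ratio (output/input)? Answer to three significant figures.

Power ratio = 10^(dB/10).
10^(28/10) = 10^(2.800) = 631.

631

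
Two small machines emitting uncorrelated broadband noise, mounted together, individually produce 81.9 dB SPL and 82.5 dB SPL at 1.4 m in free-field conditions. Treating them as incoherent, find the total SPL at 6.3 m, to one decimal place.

Combined at 1.4 m: 10·log₁₀(10^(81.9/10)+10^(82.5/10)) = 85.22 dB SPL.
Then apply −20·log₁₀(6.3/1.4) = -13.06 dB → 72.2 dB SPL.

72.2 dB SPL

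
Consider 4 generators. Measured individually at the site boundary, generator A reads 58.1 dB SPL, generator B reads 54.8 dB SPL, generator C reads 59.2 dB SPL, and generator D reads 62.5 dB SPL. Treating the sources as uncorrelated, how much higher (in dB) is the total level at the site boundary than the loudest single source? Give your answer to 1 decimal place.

Uncorrelated sources add in intensity (power), not in dB.
L_total = 10·log₁₀(10^(58.1/10) + 10^(54.8/10) + 10^(59.2/10) + 10^(62.5/10)) = 65.51 dB SPL.
Excess over the loudest (62.5 dB): 65.51 − 62.5 = 3.0 dB.

3.0 dB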